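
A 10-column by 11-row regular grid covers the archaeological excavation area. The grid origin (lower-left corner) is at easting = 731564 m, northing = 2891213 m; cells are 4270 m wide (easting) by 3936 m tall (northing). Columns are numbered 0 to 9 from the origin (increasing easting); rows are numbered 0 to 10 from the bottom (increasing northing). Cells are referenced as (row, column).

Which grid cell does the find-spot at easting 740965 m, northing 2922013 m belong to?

(7, 2)

Column index: ⌊(740965 − 731564) / 4270⌋ = ⌊2.202⌋ = 2
Row offset from origin: ⌊(2922013 − 2891213) / 3936⌋ = ⌊7.825⌋ = 7 → row 7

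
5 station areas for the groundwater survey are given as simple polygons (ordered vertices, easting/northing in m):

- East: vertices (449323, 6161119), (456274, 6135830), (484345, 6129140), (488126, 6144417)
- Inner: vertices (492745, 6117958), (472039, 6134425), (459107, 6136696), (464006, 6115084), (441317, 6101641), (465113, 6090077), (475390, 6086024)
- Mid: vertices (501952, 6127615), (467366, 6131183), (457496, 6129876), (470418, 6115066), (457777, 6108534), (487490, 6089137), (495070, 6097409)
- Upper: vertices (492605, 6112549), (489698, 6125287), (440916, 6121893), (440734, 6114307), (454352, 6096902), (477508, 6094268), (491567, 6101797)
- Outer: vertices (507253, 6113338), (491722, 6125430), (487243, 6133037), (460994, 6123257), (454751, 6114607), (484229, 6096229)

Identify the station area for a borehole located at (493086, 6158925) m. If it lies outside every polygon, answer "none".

Cast a ray rightward from (493086, 6158925). For each polygon, the edges (by vertex number in listed order) whose endpoints lie on opposite sides of northing = 6158925, where each meets that height, and whether that is right or left of the point:
East: 1–2 at easting≈449926.0 (left), 4–1 at easting≈454420.2 (left) → 0 crossings.
Inner: no edge straddles that height → 0 crossings.
Mid: no edge straddles that height → 0 crossings.
Upper: no edge straddles that height → 0 crossings.
Outer: no edge straddles that height → 0 crossings.
All counts are even, so the point lies outside every listed polygon.

none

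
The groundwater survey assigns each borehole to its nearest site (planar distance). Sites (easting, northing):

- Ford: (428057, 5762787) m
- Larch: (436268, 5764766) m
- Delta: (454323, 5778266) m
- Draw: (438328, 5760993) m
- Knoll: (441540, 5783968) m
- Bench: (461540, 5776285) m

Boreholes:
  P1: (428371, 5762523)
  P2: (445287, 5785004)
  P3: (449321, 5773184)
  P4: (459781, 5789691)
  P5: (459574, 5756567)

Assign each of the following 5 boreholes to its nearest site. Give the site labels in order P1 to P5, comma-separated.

P1 → Ford (d²=168292.00)
P2 → Knoll (d²=15113305.00)
P3 → Delta (d²=50846728.00)
P4 → Delta (d²=160320389.00)
P5 → Bench (d²=392664680.00)

Ford, Knoll, Delta, Delta, Bench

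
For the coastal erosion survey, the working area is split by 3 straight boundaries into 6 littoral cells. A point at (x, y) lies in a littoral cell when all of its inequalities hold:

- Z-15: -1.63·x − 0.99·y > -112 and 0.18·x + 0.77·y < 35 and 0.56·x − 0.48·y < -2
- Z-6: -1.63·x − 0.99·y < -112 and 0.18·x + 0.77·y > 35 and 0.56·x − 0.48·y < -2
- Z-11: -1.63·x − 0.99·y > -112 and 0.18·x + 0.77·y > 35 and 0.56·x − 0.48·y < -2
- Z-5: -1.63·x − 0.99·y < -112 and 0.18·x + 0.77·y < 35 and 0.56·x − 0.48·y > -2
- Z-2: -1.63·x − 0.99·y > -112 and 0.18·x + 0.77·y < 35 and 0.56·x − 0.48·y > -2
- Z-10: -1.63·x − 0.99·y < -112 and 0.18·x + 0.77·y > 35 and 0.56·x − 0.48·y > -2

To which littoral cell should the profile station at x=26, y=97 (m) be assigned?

-1.63·26 − 0.99·97 = -138.410, which is < -112
0.18·26 + 0.77·97 = 79.370, which is > 35
0.56·26 − 0.48·97 = -32.000, which is < -2
This sign pattern matches Z-6.

Z-6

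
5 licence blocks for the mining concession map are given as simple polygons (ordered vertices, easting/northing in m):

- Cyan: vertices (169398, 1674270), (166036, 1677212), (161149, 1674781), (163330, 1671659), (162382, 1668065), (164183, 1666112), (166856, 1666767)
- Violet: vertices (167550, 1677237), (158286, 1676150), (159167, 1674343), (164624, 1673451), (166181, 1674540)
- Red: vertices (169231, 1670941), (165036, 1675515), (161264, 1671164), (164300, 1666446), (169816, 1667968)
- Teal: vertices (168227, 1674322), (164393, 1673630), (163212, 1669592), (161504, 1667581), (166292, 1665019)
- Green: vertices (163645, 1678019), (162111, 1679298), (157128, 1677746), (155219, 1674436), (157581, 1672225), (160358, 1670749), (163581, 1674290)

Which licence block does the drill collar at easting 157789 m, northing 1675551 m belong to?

Green

Cast a ray rightward from (157789, 1675551). For each polygon, the edges (by vertex number in listed order) whose endpoints lie on opposite sides of northing = 1675551, where each meets that height, and whether that is right or left of the point:
Cyan: 1–2 at easting≈167934.1 (right), 2–3 at easting≈162696.9 (right) → 2 crossings.
Violet: 2–3 at easting≈158578.0 (right), 5–1 at easting≈166694.2 (right) → 2 crossings.
Red: no edge straddles that height → 0 crossings.
Teal: no edge straddles that height → 0 crossings.
Green: 3–4 at easting≈155862.1 (left), 7–1 at easting≈163602.6 (right) → 1 crossing.
Only Green has an odd count, so the point is inside Green.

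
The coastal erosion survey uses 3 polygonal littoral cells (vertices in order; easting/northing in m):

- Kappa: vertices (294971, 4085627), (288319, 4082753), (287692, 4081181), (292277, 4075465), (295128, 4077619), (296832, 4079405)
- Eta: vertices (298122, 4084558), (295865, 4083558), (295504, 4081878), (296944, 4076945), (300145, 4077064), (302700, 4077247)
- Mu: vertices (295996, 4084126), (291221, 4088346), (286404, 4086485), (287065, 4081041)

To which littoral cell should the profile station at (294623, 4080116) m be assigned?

Kappa

Cast a ray rightward from (294623, 4080116). For each polygon, the edges (by vertex number in listed order) whose endpoints lie on opposite sides of northing = 4080116, where each meets that height, and whether that is right or left of the point:
Kappa: 3–4 at easting≈288546.3 (left), 6–1 at easting≈296619.3 (right) → 1 crossing.
Eta: 3–4 at easting≈296018.3 (right), 6–1 at easting≈300903.5 (right) → 2 crossings.
Mu: no edge straddles that height → 0 crossings.
Only Kappa has an odd count, so the point is inside Kappa.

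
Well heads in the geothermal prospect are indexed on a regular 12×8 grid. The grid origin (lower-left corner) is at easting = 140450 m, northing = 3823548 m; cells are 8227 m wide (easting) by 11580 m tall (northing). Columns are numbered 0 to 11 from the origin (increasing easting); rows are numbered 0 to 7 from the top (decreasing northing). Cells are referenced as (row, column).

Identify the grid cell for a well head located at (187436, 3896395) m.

(1, 5)

Column index: ⌊(187436 − 140450) / 8227⌋ = ⌊5.711⌋ = 5
Row offset from origin: ⌊(3896395 − 3823548) / 11580⌋ = ⌊6.291⌋ = 6 → row 1 (counted from top)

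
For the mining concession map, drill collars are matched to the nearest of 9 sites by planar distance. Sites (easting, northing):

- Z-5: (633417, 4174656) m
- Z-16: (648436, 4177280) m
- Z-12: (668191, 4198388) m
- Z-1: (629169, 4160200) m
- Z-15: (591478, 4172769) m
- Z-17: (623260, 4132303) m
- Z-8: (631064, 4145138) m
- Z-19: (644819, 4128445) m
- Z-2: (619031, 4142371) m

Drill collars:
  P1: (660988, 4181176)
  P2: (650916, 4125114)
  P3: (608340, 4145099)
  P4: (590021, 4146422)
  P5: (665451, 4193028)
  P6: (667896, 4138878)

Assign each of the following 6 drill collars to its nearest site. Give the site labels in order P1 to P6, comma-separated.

P1 → Z-16 (d²=172731520.00)
P2 → Z-19 (d²=48268970.00)
P3 → Z-2 (d²=121739465.00)
P4 → Z-15 (d²=696287258.00)
P5 → Z-12 (d²=36237200.00)
P6 → Z-19 (d²=641395418.00)

Z-16, Z-19, Z-2, Z-15, Z-12, Z-19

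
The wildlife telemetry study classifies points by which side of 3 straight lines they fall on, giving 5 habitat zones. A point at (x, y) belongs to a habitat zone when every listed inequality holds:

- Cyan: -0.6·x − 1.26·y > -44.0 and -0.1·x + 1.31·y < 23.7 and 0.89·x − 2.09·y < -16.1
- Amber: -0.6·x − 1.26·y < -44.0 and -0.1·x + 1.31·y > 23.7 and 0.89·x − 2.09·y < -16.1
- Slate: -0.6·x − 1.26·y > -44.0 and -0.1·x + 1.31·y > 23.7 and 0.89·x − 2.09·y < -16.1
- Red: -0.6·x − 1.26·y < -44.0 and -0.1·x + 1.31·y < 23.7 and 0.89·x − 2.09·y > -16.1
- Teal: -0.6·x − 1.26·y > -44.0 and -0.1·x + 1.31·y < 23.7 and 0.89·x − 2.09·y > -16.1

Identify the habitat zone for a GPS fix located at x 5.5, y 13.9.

-0.6·5.5 − 1.26·13.9 = -20.814, which is > -44.0
-0.1·5.5 + 1.31·13.9 = 17.659, which is < 23.7
0.89·5.5 − 2.09·13.9 = -24.156, which is < -16.1
This sign pattern matches Cyan.

Cyan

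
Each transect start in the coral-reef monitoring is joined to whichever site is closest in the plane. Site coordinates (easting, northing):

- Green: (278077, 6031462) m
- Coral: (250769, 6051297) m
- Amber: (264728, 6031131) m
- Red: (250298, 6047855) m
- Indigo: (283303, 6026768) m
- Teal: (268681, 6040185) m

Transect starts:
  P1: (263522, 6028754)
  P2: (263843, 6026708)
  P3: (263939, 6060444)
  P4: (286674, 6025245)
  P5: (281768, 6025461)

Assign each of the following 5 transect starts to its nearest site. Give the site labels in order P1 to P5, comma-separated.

Amber, Amber, Coral, Indigo, Indigo

P1 → Amber (d²=7104565.00)
P2 → Amber (d²=20346154.00)
P3 → Coral (d²=257116509.00)
P4 → Indigo (d²=13683170.00)
P5 → Indigo (d²=4064474.00)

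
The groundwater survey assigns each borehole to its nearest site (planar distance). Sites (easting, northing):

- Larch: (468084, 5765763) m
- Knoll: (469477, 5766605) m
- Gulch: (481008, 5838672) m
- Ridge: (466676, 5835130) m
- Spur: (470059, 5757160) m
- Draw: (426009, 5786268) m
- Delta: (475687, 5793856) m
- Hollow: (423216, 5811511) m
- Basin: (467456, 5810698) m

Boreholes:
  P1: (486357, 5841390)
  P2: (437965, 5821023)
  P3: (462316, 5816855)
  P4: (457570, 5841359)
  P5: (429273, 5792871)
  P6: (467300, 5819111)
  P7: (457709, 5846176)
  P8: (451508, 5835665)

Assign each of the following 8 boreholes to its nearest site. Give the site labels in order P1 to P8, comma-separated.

Gulch, Hollow, Basin, Ridge, Draw, Basin, Ridge, Ridge

P1 → Gulch (d²=35999325.00)
P2 → Hollow (d²=308011145.00)
P3 → Basin (d²=64328249.00)
P4 → Ridge (d²=121719677.00)
P5 → Draw (d²=54253305.00)
P6 → Basin (d²=70802905.00)
P7 → Ridge (d²=202421205.00)
P8 → Ridge (d²=230354449.00)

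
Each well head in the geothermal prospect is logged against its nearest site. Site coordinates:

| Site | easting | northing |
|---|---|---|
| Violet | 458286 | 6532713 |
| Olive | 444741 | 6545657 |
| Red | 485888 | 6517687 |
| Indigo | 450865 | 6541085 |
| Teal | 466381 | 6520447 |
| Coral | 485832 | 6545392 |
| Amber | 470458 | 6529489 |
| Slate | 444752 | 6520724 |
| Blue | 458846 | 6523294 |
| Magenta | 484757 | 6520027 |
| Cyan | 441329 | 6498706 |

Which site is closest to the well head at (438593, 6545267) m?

Olive

Squared distances to each site:
Violet: 545417165.000; Olive: 37950004.000; Red: 2997473425.000; Indigo: 168091108.000; Teal: 1388205344.000; Coral: 2231538746.000; Amber: 1264323509.000; Slate: 640292130.000; Blue: 892996738.000; Magenta: 2768172496.000; Cyan: 2175412417.000.
Minimum at Olive.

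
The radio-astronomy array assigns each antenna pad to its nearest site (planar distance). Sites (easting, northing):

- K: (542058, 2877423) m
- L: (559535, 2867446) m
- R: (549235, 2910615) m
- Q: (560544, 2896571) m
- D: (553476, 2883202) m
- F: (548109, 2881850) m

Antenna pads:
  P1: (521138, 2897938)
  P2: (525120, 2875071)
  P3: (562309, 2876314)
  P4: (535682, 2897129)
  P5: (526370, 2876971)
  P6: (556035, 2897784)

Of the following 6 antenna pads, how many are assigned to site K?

P1 → K
P2 → K
P3 → L
P4 → R
P5 → K
P6 → Q
3 of the 6 go to K.

3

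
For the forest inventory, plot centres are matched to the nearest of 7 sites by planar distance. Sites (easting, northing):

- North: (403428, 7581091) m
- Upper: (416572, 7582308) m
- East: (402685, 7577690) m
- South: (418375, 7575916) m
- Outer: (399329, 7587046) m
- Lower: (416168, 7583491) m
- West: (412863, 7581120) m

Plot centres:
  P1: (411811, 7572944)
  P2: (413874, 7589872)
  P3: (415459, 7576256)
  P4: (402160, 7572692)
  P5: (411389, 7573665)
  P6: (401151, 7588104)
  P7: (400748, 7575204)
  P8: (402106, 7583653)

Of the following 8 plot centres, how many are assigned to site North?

1

P1 → South
P2 → Lower
P3 → South
P4 → East
P5 → South
P6 → Outer
P7 → East
P8 → North
1 of the 8 goes to North.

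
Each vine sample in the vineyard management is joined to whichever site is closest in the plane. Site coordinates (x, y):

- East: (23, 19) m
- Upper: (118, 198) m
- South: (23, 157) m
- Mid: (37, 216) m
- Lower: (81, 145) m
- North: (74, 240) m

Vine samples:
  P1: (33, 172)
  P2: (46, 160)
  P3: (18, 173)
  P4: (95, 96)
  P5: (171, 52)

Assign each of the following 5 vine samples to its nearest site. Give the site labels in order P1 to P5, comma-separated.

South, South, South, Lower, Lower

P1 → South (d²=325.00)
P2 → South (d²=538.00)
P3 → South (d²=281.00)
P4 → Lower (d²=2597.00)
P5 → Lower (d²=16749.00)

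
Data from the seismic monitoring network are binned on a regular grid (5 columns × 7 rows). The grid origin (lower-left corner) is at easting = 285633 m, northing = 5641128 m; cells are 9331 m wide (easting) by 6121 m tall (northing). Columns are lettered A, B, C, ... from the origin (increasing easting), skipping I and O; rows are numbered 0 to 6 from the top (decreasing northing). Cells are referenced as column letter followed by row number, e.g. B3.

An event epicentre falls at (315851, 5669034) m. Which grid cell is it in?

Column index: ⌊(315851 − 285633) / 9331⌋ = ⌊3.238⌋ = 3 → column D
Row offset from origin: ⌊(5669034 − 5641128) / 6121⌋ = ⌊4.559⌋ = 4 → row 2 (counted from top)

D2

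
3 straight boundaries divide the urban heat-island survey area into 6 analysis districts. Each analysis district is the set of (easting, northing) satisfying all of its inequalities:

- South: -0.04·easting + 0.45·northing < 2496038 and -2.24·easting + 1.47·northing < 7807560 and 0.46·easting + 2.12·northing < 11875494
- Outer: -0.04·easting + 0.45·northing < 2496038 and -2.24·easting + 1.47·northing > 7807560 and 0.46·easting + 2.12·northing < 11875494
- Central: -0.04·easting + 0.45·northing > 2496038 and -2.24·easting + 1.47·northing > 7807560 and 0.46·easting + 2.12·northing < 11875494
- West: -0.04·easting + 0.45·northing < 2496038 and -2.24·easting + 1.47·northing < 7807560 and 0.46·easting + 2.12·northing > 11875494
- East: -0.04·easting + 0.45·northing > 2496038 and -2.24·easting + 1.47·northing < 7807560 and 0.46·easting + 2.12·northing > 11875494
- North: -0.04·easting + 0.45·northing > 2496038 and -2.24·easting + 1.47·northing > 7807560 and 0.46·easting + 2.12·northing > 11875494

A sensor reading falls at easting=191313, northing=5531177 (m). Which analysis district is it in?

South

-0.04·191313 + 0.45·5531177 = 2481377.130, which is < 2496038
-2.24·191313 + 1.47·5531177 = 7702289.070, which is < 7807560
0.46·191313 + 2.12·5531177 = 11814099.220, which is < 11875494
This sign pattern matches South.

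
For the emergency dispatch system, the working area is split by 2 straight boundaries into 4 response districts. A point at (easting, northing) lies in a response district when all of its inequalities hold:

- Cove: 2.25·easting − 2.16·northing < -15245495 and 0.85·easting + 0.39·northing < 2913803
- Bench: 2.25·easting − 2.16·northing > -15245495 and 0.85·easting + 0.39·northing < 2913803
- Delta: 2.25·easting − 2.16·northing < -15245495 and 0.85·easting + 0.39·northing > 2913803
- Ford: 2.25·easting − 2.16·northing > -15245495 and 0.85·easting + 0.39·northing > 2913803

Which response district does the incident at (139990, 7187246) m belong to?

Ford

2.25·139990 − 2.16·7187246 = -15209473.860, which is > -15245495
0.85·139990 + 0.39·7187246 = 2922017.440, which is > 2913803
This sign pattern matches Ford.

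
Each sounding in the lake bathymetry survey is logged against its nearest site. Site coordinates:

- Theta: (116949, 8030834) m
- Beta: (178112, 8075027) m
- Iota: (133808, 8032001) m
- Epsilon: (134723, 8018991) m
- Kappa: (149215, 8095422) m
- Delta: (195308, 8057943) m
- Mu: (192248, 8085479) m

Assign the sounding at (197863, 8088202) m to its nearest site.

Mu

Squared distances to each site:
Theta: 9838162820.000; Beta: 563682626.000; Iota: 7261595426.000; Epsilon: 8776822121.000; Kappa: 2418756304.000; Delta: 922135106.000; Mu: 38942954.000.
Minimum at Mu.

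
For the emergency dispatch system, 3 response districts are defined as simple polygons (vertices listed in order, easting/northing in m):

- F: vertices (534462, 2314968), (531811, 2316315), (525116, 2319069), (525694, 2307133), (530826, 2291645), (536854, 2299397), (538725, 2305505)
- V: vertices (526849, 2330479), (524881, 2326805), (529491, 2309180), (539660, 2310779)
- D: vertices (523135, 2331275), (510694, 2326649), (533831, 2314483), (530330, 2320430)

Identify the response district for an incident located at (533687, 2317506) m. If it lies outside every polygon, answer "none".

Cast a ray rightward from (533687, 2317506). For each polygon, the edges (by vertex number in listed order) whose endpoints lie on opposite sides of northing = 2317506, where each meets that height, and whether that is right or left of the point:
F: 2–3 at easting≈528915.7 (left), 3–4 at easting≈525191.7 (left) → 0 crossings.
V: 2–3 at easting≈527313.2 (left), 4–1 at easting≈535285.4 (right) → 1 crossing.
D: 2–3 at easting≈528081.9 (left), 3–4 at easting≈532051.4 (left) → 0 crossings.
Only V has an odd count, so the point is inside V.

V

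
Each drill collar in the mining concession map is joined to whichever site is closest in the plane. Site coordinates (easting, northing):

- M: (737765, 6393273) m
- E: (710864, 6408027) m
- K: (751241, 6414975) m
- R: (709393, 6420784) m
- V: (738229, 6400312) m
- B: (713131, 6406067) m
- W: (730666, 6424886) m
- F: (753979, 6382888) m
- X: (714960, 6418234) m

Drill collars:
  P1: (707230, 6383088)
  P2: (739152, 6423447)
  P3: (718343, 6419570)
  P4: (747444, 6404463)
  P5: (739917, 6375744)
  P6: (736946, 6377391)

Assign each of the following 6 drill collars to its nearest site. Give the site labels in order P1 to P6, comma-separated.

B, W, X, V, F, M

P1 → B (d²=562856242.00)
P2 → W (d²=74082917.00)
P3 → X (d²=13229585.00)
P4 → V (d²=102147026.00)
P5 → F (d²=248776580.00)
P6 → M (d²=252908685.00)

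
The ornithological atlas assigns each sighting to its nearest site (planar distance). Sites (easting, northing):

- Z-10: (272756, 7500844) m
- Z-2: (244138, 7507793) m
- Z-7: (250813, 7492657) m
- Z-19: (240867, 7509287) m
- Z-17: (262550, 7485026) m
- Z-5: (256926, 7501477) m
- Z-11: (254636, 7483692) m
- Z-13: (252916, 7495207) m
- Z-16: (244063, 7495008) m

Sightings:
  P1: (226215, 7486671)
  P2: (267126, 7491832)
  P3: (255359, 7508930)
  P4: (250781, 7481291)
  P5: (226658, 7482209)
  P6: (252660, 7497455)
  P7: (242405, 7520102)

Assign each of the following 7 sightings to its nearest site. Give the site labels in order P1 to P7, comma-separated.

P1 → Z-16 (d²=388056673.00)
P2 → Z-17 (d²=67261412.00)
P3 → Z-5 (d²=58002698.00)
P4 → Z-11 (d²=20625826.00)
P5 → Z-16 (d²=466748426.00)
P6 → Z-13 (d²=5119040.00)
P7 → Z-19 (d²=119329669.00)

Z-16, Z-17, Z-5, Z-11, Z-16, Z-13, Z-19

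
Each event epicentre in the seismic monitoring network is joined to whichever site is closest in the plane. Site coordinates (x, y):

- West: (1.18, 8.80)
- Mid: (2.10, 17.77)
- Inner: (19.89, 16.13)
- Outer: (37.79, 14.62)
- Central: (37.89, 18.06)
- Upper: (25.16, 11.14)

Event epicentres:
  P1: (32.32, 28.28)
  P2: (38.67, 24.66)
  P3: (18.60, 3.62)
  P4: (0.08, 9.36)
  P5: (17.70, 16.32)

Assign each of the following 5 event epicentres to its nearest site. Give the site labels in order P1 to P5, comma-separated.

Central, Central, Upper, West, Inner

P1 → Central (d²=135.47)
P2 → Central (d²=44.17)
P3 → Upper (d²=99.58)
P4 → West (d²=1.52)
P5 → Inner (d²=4.83)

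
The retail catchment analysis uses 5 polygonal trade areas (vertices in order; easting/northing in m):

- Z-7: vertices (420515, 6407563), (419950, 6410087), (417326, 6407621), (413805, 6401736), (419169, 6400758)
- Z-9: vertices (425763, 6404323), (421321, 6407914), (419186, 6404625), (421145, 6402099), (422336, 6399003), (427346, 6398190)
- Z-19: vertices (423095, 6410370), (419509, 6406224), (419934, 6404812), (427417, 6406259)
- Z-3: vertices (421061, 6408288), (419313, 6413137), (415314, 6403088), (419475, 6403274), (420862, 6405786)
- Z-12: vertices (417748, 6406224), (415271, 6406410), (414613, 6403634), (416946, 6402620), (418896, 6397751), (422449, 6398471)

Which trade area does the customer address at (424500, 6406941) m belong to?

Z-19

Cast a ray rightward from (424500, 6406941). For each polygon, the edges (by vertex number in listed order) whose endpoints lie on opposite sides of northing = 6406941, where each meets that height, and whether that is right or left of the point:
Z-7: 3–4 at easting≈416919.2 (left), 5–1 at easting≈420392.0 (left) → 0 crossings.
Z-9: 1–2 at easting≈422524.6 (left), 2–3 at easting≈420689.4 (left) → 0 crossings.
Z-19: 1–2 at easting≈420129.2 (left), 4–1 at easting≈426700.0 (right) → 1 crossing.
Z-3: 2–3 at easting≈416847.3 (left), 5–1 at easting≈420953.9 (left) → 0 crossings.
Z-12: no edge straddles that height → 0 crossings.
Only Z-19 has an odd count, so the point is inside Z-19.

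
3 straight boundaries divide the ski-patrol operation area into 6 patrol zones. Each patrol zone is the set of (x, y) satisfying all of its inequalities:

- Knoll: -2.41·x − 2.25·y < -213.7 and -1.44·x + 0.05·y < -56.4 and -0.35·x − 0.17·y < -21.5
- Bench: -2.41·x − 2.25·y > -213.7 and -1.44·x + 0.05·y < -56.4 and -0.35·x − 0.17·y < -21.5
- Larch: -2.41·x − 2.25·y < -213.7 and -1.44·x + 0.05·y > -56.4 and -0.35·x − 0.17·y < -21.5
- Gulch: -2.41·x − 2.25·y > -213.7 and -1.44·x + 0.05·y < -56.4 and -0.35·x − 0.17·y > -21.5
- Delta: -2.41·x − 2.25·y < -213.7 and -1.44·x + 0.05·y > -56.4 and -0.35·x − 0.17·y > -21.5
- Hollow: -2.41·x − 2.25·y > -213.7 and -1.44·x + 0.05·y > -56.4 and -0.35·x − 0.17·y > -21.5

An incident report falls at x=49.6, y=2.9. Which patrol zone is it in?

-2.41·49.6 − 2.25·2.9 = -126.061, which is > -213.7
-1.44·49.6 + 0.05·2.9 = -71.279, which is < -56.4
-0.35·49.6 − 0.17·2.9 = -17.853, which is > -21.5
This sign pattern matches Gulch.

Gulch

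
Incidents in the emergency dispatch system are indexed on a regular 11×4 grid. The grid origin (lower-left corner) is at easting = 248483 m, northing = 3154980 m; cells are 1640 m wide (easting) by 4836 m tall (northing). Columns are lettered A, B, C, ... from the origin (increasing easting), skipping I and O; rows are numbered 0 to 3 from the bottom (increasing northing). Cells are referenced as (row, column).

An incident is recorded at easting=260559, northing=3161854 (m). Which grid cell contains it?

Column index: ⌊(260559 − 248483) / 1640⌋ = ⌊7.363⌋ = 7 → column H
Row offset from origin: ⌊(3161854 − 3154980) / 4836⌋ = ⌊1.421⌋ = 1 → row 1

(1, H)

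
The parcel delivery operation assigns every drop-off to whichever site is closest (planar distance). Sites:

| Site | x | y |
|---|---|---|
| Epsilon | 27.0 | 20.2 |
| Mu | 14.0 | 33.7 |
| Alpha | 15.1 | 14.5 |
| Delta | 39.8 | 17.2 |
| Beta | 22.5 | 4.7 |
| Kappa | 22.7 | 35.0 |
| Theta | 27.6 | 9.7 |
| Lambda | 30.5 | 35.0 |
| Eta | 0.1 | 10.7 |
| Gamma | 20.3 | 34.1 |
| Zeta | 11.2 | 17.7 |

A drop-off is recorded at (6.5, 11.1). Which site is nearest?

Eta

Squared distances to each site:
Epsilon: 503.060; Mu: 567.010; Alpha: 85.520; Delta: 1146.100; Beta: 296.960; Kappa: 833.650; Theta: 447.170; Lambda: 1147.210; Eta: 41.120; Gamma: 719.440; Zeta: 65.650.
Minimum at Eta.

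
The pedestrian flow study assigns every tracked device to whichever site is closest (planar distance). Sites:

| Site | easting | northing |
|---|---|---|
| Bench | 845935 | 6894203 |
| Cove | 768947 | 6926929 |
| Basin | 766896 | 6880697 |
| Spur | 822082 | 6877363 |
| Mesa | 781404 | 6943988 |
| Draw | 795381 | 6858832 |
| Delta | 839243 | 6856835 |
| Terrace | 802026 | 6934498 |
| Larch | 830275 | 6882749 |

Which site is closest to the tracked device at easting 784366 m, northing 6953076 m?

Squared distances to each site:
Bench: 7256771890.000; Cove: 921411170.000; Basin: 5543920541.000; Spur: 7154955025.000; Mesa: 91365188.000; Draw: 9003261761.000; Delta: 12273815210.000; Terrace: 657017684.000; Larch: 7053523210.000.
Minimum at Mesa.

Mesa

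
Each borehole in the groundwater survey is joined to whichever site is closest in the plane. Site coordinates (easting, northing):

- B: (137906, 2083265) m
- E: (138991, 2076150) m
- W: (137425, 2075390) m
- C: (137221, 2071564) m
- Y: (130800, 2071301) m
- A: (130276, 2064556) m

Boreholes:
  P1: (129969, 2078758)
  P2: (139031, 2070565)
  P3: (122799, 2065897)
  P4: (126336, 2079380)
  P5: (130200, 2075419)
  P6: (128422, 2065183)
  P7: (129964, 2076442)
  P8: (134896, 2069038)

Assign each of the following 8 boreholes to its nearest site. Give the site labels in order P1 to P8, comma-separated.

P1 → Y (d²=56297410.00)
P2 → C (d²=4274101.00)
P3 → A (d²=57703810.00)
P4 → Y (d²=85197537.00)
P5 → Y (d²=17317924.00)
P6 → A (d²=3830445.00)
P7 → Y (d²=27128777.00)
P8 → C (d²=11786301.00)

Y, C, A, Y, Y, A, Y, C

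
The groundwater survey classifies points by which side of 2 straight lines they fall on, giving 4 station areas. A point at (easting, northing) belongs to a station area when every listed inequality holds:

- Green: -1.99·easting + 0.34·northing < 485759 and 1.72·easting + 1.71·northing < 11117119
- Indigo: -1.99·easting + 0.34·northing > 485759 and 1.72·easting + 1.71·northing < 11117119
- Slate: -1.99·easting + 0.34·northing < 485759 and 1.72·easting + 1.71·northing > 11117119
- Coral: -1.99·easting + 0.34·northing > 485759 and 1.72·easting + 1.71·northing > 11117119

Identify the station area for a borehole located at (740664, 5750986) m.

-1.99·740664 + 0.34·5750986 = 481413.880, which is < 485759
1.72·740664 + 1.71·5750986 = 11108128.140, which is < 11117119
This sign pattern matches Green.

Green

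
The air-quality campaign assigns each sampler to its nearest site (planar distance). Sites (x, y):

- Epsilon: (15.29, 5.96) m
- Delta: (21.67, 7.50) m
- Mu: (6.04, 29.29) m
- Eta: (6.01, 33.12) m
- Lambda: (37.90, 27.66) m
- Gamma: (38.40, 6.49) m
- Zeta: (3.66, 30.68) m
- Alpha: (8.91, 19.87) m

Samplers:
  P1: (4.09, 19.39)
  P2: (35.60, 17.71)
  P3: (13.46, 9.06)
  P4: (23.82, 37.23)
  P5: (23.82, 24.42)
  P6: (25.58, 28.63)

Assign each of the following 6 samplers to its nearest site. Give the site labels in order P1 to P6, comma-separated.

P1 → Alpha (d²=23.46)
P2 → Lambda (d²=104.29)
P3 → Epsilon (d²=12.96)
P4 → Lambda (d²=289.83)
P5 → Lambda (d²=208.74)
P6 → Lambda (d²=152.72)

Alpha, Lambda, Epsilon, Lambda, Lambda, Lambda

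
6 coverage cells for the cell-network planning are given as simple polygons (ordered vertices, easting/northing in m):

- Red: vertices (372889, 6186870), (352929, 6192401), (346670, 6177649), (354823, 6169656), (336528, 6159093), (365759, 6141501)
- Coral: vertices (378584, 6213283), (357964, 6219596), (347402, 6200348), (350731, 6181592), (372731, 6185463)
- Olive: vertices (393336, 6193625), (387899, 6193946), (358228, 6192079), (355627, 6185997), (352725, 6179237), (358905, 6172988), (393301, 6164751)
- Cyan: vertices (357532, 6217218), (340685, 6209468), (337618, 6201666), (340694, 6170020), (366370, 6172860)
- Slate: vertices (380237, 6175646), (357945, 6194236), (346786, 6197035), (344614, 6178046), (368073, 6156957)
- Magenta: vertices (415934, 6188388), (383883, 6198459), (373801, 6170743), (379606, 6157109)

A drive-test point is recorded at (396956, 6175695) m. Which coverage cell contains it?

Cast a ray rightward from (396956, 6175695). For each polygon, the edges (by vertex number in listed order) whose endpoints lie on opposite sides of northing = 6175695, where each meets that height, and whether that is right or left of the point:
Red: 3–4 at easting≈348663.1 (left), 6–1 at easting≈371132.8 (left) → 0 crossings.
Coral: no edge straddles that height → 0 crossings.
Olive: 5–6 at easting≈356227.9 (left), 7–1 at easting≈393314.3 (left) → 0 crossings.
Cyan: 3–4 at easting≈340142.4 (left), 5–1 at easting≈365805.1 (left) → 0 crossings.
Slate: 1–2 at easting≈380178.2 (left), 4–5 at easting≈347229.2 (left) → 0 crossings.
Magenta: 2–3 at easting≈375602.3 (left), 4–1 at easting≈401192.1 (right) → 1 crossing.
Only Magenta has an odd count, so the point is inside Magenta.

Magenta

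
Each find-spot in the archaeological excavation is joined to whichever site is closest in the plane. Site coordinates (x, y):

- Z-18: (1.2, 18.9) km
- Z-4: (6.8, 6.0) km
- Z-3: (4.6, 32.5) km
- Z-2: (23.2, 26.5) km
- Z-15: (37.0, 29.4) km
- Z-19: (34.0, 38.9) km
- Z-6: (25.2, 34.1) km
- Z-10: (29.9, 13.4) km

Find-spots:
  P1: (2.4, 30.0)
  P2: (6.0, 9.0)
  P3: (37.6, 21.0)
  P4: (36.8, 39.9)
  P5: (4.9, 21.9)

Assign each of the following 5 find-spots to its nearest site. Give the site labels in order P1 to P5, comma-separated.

Z-3, Z-4, Z-15, Z-19, Z-18

P1 → Z-3 (d²=11.09)
P2 → Z-4 (d²=9.64)
P3 → Z-15 (d²=70.92)
P4 → Z-19 (d²=8.84)
P5 → Z-18 (d²=22.69)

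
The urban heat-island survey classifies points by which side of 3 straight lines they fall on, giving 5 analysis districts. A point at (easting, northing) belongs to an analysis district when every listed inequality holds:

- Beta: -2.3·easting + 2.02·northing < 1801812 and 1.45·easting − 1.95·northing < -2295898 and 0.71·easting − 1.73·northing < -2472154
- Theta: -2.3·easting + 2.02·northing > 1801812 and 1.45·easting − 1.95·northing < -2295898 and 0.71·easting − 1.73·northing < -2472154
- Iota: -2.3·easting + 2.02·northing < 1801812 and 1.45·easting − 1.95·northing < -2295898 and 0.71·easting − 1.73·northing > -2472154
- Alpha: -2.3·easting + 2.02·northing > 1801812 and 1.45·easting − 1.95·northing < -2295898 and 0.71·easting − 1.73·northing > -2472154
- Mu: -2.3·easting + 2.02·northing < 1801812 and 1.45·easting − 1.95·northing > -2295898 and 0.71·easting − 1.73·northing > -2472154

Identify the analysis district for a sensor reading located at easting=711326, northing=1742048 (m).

-2.3·711326 + 2.02·1742048 = 1882887.160, which is > 1801812
1.45·711326 − 1.95·1742048 = -2365570.900, which is < -2295898
0.71·711326 − 1.73·1742048 = -2508701.580, which is < -2472154
This sign pattern matches Theta.

Theta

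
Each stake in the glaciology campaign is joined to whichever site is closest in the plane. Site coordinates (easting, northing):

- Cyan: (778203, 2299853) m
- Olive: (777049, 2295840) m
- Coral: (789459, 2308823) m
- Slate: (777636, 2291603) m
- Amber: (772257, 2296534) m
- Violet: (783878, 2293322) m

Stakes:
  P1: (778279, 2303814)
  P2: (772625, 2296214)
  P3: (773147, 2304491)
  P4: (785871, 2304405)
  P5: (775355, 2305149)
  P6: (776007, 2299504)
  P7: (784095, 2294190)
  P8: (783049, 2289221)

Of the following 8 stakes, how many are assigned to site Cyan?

P1 → Cyan
P2 → Amber
P3 → Cyan
P4 → Coral
P5 → Cyan
P6 → Cyan
P7 → Violet
P8 → Violet
4 of the 8 go to Cyan.

4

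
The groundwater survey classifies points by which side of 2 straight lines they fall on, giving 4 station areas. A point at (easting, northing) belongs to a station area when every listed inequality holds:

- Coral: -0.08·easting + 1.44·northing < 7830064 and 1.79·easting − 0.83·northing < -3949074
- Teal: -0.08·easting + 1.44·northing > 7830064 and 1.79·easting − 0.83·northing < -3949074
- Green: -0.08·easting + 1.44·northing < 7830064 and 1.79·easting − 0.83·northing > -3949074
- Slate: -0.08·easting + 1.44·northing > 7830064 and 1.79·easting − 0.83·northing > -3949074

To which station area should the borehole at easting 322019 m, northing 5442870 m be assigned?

-0.08·322019 + 1.44·5442870 = 7811971.280, which is < 7830064
1.79·322019 − 0.83·5442870 = -3941168.090, which is > -3949074
This sign pattern matches Green.

Green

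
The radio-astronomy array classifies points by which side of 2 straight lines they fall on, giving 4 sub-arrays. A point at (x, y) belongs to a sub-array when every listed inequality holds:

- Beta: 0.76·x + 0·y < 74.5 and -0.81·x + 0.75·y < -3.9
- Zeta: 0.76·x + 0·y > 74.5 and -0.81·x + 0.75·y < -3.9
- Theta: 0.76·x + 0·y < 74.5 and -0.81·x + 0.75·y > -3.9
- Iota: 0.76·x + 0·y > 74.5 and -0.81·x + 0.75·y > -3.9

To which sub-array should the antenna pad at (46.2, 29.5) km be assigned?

Beta

0.76·46.2 + 0·29.5 = 35.112, which is < 74.5
-0.81·46.2 + 0.75·29.5 = -15.297, which is < -3.9
This sign pattern matches Beta.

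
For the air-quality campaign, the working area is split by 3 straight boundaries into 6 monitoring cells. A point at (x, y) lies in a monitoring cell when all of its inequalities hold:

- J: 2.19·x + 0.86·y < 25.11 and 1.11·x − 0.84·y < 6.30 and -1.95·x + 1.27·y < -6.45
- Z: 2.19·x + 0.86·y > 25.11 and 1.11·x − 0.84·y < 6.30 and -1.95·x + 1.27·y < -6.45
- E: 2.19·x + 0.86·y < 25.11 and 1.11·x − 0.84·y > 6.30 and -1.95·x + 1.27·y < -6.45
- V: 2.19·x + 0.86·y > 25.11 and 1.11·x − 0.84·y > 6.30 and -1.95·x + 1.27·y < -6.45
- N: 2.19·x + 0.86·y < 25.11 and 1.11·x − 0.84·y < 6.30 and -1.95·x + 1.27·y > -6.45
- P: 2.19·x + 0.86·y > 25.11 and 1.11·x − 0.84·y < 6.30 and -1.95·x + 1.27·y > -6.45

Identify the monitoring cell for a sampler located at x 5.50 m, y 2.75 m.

J

2.19·5.50 + 0.86·2.75 = 14.410, which is < 25.11
1.11·5.50 − 0.84·2.75 = 3.795, which is < 6.30
-1.95·5.50 + 1.27·2.75 = -7.232, which is < -6.45
This sign pattern matches J.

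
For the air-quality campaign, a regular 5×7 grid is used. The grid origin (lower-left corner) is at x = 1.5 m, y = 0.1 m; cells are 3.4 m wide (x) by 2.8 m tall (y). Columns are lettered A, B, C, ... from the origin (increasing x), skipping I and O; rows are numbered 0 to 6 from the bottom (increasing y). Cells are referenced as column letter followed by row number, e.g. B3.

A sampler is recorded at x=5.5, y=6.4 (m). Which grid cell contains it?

Column index: ⌊(5.5 − 1.5) / 3.4⌋ = ⌊1.176⌋ = 1 → column B
Row offset from origin: ⌊(6.4 − 0.1) / 2.8⌋ = ⌊2.250⌋ = 2 → row 2

B2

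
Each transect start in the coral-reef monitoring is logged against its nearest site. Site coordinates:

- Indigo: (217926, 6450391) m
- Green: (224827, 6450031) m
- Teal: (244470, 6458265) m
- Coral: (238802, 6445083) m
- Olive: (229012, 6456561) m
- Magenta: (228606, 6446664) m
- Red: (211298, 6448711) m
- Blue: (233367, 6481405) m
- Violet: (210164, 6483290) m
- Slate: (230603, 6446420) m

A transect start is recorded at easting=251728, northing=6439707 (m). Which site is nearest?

Coral

Squared distances to each site:
Indigo: 1256723060.000; Green: 830248777.000; Teal: 397077928.000; Coral: 195982852.000; Olive: 800073972.000; Magenta: 583026733.000; Red: 1715656916.000; Blue: 2075849525.000; Violet: 3627043985.000; Slate: 491329994.000.
Minimum at Coral.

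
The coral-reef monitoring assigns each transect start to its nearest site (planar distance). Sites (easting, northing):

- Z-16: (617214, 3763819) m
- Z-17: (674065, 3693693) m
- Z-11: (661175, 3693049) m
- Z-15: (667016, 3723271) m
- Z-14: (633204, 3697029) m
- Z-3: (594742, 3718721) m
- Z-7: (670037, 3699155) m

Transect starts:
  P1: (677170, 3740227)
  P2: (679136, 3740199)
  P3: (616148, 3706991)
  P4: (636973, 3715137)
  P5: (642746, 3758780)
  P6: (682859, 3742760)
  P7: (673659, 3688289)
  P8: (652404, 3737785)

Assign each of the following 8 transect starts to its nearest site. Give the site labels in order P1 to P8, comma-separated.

Z-15, Z-15, Z-14, Z-14, Z-16, Z-15, Z-17, Z-15

P1 → Z-15 (d²=390609652.00)
P2 → Z-15 (d²=433451584.00)
P3 → Z-14 (d²=390148580.00)
P4 → Z-14 (d²=342105025.00)
P5 → Z-16 (d²=677274545.00)
P6 → Z-15 (d²=630821770.00)
P7 → Z-17 (d²=29368052.00)
P8 → Z-15 (d²=424166740.00)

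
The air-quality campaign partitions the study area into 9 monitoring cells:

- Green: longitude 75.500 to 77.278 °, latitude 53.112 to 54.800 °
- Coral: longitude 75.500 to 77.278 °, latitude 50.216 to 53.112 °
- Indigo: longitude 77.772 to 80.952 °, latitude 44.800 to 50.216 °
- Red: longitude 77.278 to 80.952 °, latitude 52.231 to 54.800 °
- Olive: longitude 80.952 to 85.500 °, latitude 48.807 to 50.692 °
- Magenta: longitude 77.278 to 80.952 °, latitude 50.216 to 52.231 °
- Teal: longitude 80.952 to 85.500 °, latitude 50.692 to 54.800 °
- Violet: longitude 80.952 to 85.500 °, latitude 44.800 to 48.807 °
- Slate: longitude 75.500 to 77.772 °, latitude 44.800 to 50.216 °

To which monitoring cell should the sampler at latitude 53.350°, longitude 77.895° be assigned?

The point has longitude = 77.895 and latitude = 53.350.
Only Red satisfies 77.278 ≤ longitude ≤ 80.952 and 52.231 ≤ latitude ≤ 54.800.

Red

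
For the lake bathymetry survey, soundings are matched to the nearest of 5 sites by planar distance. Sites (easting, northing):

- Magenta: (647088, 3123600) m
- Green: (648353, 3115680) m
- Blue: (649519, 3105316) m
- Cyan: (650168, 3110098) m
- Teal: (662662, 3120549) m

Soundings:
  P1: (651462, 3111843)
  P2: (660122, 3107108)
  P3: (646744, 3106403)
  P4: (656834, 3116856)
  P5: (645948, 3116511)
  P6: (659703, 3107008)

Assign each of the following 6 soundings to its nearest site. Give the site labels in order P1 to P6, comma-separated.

P1 → Cyan (d²=4719461.00)
P2 → Cyan (d²=108022216.00)
P3 → Blue (d²=8882194.00)
P4 → Teal (d²=47603833.00)
P5 → Green (d²=6474586.00)
P6 → Cyan (d²=100464325.00)

Cyan, Cyan, Blue, Teal, Green, Cyan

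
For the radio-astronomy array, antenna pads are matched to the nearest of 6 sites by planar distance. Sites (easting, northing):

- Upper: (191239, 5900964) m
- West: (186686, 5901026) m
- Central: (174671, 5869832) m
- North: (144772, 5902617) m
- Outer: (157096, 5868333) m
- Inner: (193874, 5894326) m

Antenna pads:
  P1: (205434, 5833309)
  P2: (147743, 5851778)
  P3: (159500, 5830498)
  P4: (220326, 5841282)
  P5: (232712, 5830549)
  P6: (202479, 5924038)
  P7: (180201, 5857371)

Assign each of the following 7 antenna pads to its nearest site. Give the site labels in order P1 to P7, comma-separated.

Central, Outer, Outer, Central, Central, Upper, Central

P1 → Central (d²=2280291698.00)
P2 → Outer (d²=361546634.00)
P3 → Outer (d²=1437266441.00)
P4 → Central (d²=2899481525.00)
P5 → Central (d²=4911911770.00)
P6 → Upper (d²=658747076.00)
P7 → Central (d²=185857421.00)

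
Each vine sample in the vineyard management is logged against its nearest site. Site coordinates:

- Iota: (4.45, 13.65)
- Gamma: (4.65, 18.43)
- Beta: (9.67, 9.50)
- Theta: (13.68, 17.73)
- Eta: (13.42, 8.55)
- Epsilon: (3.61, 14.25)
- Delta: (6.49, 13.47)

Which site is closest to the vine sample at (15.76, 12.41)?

Eta

Squared distances to each site:
Iota: 129.454; Gamma: 159.672; Beta: 45.556; Theta: 32.629; Eta: 20.375; Epsilon: 151.008; Delta: 87.056.
Minimum at Eta.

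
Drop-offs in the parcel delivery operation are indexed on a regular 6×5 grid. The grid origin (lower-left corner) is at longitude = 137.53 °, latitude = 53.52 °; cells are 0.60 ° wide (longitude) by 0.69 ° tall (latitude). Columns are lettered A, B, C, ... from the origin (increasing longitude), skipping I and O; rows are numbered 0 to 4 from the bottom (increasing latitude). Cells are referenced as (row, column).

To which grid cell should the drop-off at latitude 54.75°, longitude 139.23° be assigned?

Column index: ⌊(139.23 − 137.53) / 0.60⌋ = ⌊2.833⌋ = 2 → column C
Row offset from origin: ⌊(54.75 − 53.52) / 0.69⌋ = ⌊1.783⌋ = 1 → row 1

(1, C)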